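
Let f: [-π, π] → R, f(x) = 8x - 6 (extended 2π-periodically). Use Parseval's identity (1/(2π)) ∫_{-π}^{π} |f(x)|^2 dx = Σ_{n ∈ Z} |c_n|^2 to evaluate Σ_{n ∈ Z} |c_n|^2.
Σ |c_n|^2 = 64π^2/3 + 36

Expand and integrate term by term over [-π, π]:
  ∫ (8x)^2 dx = 64·(2π^3/3); ∫ 2·8·(-6)·x dx = 0 (odd integrand); ∫ (-6)^2 dx = 36·2π.
So (1/(2π)) ∫_{-π}^{π} (8x - 6)^2 dx = 64π^2/3 + 36 = 64π^2/3 + 36.
Parseval ⇒ Σ |c_n|^2 = 64π^2/3 + 36.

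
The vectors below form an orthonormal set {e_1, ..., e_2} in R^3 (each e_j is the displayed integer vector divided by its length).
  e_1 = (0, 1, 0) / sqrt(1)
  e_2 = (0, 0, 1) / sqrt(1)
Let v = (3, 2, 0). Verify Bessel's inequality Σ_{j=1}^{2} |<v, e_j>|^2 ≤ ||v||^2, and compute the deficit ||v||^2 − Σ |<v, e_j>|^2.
Σ |<v, e_j>|^2 = 4; ||v||^2 = 13; deficit = 9

Write each e_j = u_j / sqrt(<u_j, u_j>) where u_j is the displayed integer vector. Then <v, e_j> = <v, u_j> / sqrt(<u_j, u_j>), so |<v, e_j>|^2 = <v, u_j>^2 / <u_j, u_j>.
Coefficients: <v, e_1> = 2/sqrt(1), <v, e_2> = 0/sqrt(1).
Square and sum: Σ |<v, e_j>|^2 = 4.
Compute ||v||^2 = v·v = 13.
Deficit = 13 − 4 = 9 ≥ 0, confirming Bessel's inequality. (The deficit equals ||v − Σ <v,e_j> e_j||^2, the squared distance from v to span{e_j}.)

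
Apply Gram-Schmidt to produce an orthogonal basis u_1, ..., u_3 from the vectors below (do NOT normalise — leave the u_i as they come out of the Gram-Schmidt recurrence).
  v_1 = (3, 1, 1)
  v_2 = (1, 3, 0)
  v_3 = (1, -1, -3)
Orthogonal basis:
  u_1 = (3, 1, 1)
  u_2 = (-7/11, 27/11, -6/11)
  u_3 = (42/37, -14/37, -112/37)

Apply the Gram-Schmidt recurrence
  u_1 = v_1
  u_i = v_i − Σ_{j<i} ((v_i · u_j) / (u_j · u_j)) · u_j.

Step by step this gives:
  u_1 = (3, 1, 1)
  u_2 = (-7/11, 27/11, -6/11)
  u_3 = (42/37, -14/37, -112/37)

Orthogonality check:
  u_2 · u_1 = 0 (should be 0)
  u_3 · u_1 = 0 (should be 0)
  u_3 · u_2 = 0 (should be 0)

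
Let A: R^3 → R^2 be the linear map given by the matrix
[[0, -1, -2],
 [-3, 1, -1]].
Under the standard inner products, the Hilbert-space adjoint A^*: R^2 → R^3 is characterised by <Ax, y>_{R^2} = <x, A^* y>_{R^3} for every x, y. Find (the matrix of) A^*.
A^* = A^T =
[[0, -3],
 [-1, 1],
 [-2, -1]]

For real matrices with standard dot products, the defining identity <Ax, y> = <x, A^* y> gives (Ax)^T y = x^T (A^*) y, i.e. x^T A^T y = x^T (A^*) y. Since this holds for all x, y, we must have A^* = A^T. Therefore
A^* =
[[0, -3],
 [-1, 1],
 [-2, -1]].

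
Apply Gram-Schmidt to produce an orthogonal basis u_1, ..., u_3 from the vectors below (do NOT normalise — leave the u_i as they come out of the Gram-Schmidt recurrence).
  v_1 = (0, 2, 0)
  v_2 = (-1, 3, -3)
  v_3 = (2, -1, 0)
Orthogonal basis:
  u_1 = (0, 2, 0)
  u_2 = (-1, 0, -3)
  u_3 = (9/5, 0, -3/5)

Apply the Gram-Schmidt recurrence
  u_1 = v_1
  u_i = v_i − Σ_{j<i} ((v_i · u_j) / (u_j · u_j)) · u_j.

Step by step this gives:
  u_1 = (0, 2, 0)
  u_2 = (-1, 0, -3)
  u_3 = (9/5, 0, -3/5)

Orthogonality check:
  u_2 · u_1 = 0 (should be 0)
  u_3 · u_1 = 0 (should be 0)
  u_3 · u_2 = 0 (should be 0)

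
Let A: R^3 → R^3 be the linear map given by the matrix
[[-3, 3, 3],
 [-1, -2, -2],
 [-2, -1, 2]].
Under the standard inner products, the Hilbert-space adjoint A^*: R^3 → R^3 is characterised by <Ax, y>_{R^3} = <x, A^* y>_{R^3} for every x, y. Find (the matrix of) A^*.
A^* = A^T =
[[-3, -1, -2],
 [3, -2, -1],
 [3, -2, 2]]

For real matrices with standard dot products, the defining identity <Ax, y> = <x, A^* y> gives (Ax)^T y = x^T (A^*) y, i.e. x^T A^T y = x^T (A^*) y. Since this holds for all x, y, we must have A^* = A^T. Therefore
A^* =
[[-3, -1, -2],
 [3, -2, -1],
 [3, -2, 2]].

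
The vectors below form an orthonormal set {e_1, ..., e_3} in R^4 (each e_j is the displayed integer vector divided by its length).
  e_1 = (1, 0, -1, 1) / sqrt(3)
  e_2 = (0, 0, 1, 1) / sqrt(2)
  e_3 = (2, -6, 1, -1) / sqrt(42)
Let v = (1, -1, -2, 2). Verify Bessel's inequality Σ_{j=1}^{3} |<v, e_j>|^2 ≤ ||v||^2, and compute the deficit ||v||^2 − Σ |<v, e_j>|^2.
Σ |<v, e_j>|^2 = 61/7; ||v||^2 = 10; deficit = 9/7

Write each e_j = u_j / sqrt(<u_j, u_j>) where u_j is the displayed integer vector. Then <v, e_j> = <v, u_j> / sqrt(<u_j, u_j>), so |<v, e_j>|^2 = <v, u_j>^2 / <u_j, u_j>.
Coefficients: <v, e_1> = 5/sqrt(3), <v, e_2> = 0/sqrt(2), <v, e_3> = 4/sqrt(42).
Square and sum: Σ |<v, e_j>|^2 = 61/7.
Compute ||v||^2 = v·v = 10.
Deficit = 10 − 61/7 = 9/7 ≥ 0, confirming Bessel's inequality. (The deficit equals ||v − Σ <v,e_j> e_j||^2, the squared distance from v to span{e_j}.)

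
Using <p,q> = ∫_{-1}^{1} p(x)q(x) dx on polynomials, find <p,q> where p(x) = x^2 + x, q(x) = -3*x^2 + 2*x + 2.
<p,q> = 22/15

Expand the product: p(x)·q(x) = -3*x^4 - x^3 + 4*x^2 + 2*x.
∫_{-1}^{1} of each monomial x^k gives [2/(k+1) if k even, 0 if k odd]. Integrating term-by-term (or equivalently evaluating the antiderivative F(x) = -3*x^5/5 - x^4/4 + 4*x^3/3 + x^2 at the endpoints):
  F(1) − F(−1) = 89/60 − (1/60) = 22/15.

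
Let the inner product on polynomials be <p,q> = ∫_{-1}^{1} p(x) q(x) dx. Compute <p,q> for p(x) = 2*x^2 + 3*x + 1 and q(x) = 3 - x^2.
<p,q> = 128/15

Expand the product: p(x)·q(x) = -2*x^4 - 3*x^3 + 5*x^2 + 9*x + 3.
∫_{-1}^{1} of each monomial x^k gives [2/(k+1) if k even, 0 if k odd]. Integrating term-by-term (or equivalently evaluating the antiderivative F(x) = -2*x^5/5 - 3*x^4/4 + 5*x^3/3 + 9*x^2/2 + 3*x at the endpoints):
  F(1) − F(−1) = 481/60 − (-31/60) = 128/15.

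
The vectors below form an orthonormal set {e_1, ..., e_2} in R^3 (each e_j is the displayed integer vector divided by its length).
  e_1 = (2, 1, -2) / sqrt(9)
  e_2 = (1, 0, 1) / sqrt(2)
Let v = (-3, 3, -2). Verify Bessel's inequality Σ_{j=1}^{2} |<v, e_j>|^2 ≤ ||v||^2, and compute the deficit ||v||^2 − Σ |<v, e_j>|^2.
Σ |<v, e_j>|^2 = 227/18; ||v||^2 = 22; deficit = 169/18

Write each e_j = u_j / sqrt(<u_j, u_j>) where u_j is the displayed integer vector. Then <v, e_j> = <v, u_j> / sqrt(<u_j, u_j>), so |<v, e_j>|^2 = <v, u_j>^2 / <u_j, u_j>.
Coefficients: <v, e_1> = 1/sqrt(9), <v, e_2> = -5/sqrt(2).
Square and sum: Σ |<v, e_j>|^2 = 227/18.
Compute ||v||^2 = v·v = 22.
Deficit = 22 − 227/18 = 169/18 ≥ 0, confirming Bessel's inequality. (The deficit equals ||v − Σ <v,e_j> e_j||^2, the squared distance from v to span{e_j}.)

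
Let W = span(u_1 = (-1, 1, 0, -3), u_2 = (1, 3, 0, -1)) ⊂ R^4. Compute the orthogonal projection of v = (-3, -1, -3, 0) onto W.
proj_W(v) = (-4/3, -11/6, 0, -5/6)

Set up U = [u_1 | ... | u_2] ∈ R^(4×2). The projector onto W = col(U) is P = U (U^T U)^(-1) U^T.
Compute U^T U =
  [11, 5]
  [5, 11],
and U^T v = (2, -6).
Solve U^T U · c = U^T v for the coefficients: c = (13/24, -19/24). The projection is proj_W(v) = U c.
Check: (v - proj_W(v)) · u_1 = 0  (should be 0).
Check: (v - proj_W(v)) · u_2 = 0  (should be 0).
Result: proj_W(v) = (-4/3, -11/6, 0, -5/6).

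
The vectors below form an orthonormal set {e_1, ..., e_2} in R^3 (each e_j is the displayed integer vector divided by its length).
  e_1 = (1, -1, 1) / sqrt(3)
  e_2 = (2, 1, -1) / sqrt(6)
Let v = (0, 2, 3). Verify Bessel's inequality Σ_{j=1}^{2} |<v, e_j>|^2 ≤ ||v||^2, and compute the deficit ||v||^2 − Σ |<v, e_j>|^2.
Σ |<v, e_j>|^2 = 1/2; ||v||^2 = 13; deficit = 25/2

Write each e_j = u_j / sqrt(<u_j, u_j>) where u_j is the displayed integer vector. Then <v, e_j> = <v, u_j> / sqrt(<u_j, u_j>), so |<v, e_j>|^2 = <v, u_j>^2 / <u_j, u_j>.
Coefficients: <v, e_1> = 1/sqrt(3), <v, e_2> = -1/sqrt(6).
Square and sum: Σ |<v, e_j>|^2 = 1/2.
Compute ||v||^2 = v·v = 13.
Deficit = 13 − 1/2 = 25/2 ≥ 0, confirming Bessel's inequality. (The deficit equals ||v − Σ <v,e_j> e_j||^2, the squared distance from v to span{e_j}.)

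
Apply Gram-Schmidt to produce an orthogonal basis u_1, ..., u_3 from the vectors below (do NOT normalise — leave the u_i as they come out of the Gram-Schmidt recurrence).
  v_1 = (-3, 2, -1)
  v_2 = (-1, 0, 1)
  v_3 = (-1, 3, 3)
Orthogonal basis:
  u_1 = (-3, 2, -1)
  u_2 = (-4/7, -2/7, 8/7)
  u_3 = (4/3, 8/3, 4/3)

Apply the Gram-Schmidt recurrence
  u_1 = v_1
  u_i = v_i − Σ_{j<i} ((v_i · u_j) / (u_j · u_j)) · u_j.

Step by step this gives:
  u_1 = (-3, 2, -1)
  u_2 = (-4/7, -2/7, 8/7)
  u_3 = (4/3, 8/3, 4/3)

Orthogonality check:
  u_2 · u_1 = 0 (should be 0)
  u_3 · u_1 = 0 (should be 0)
  u_3 · u_2 = 0 (should be 0)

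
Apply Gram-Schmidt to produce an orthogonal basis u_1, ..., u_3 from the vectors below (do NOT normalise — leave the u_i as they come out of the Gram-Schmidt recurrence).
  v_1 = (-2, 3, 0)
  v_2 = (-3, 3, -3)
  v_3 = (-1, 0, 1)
Orthogonal basis:
  u_1 = (-2, 3, 0)
  u_2 = (-9/13, -6/13, -3)
  u_3 = (-6/7, -4/7, 2/7)

Apply the Gram-Schmidt recurrence
  u_1 = v_1
  u_i = v_i − Σ_{j<i} ((v_i · u_j) / (u_j · u_j)) · u_j.

Step by step this gives:
  u_1 = (-2, 3, 0)
  u_2 = (-9/13, -6/13, -3)
  u_3 = (-6/7, -4/7, 2/7)

Orthogonality check:
  u_2 · u_1 = 0 (should be 0)
  u_3 · u_1 = 0 (should be 0)
  u_3 · u_2 = 0 (should be 0)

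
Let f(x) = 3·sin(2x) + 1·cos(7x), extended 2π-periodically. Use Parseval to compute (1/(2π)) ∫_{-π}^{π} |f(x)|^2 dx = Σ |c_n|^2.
Σ |c_n|^2 = 5

Expand |f|^2 and use orthogonality of {sin(nx), cos(mx)} on [-π, π]:
  ∫_{-π}^{π} sin(nx)^2 dx = π, ∫ cos(mx)^2 dx = π, and cross terms integrate to 0.
So ∫_{-π}^{π} f(x)^2 dx = 3^2 · π + 1^2 · π = (9 + 1)π.
Divide by 2π: (9 + 1)/2 = 5.
By Parseval, this equals Σ |c_n|^2.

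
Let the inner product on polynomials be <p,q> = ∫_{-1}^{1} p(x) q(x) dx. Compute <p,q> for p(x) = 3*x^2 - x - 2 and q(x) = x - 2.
<p,q> = 10/3

Expand the product: p(x)·q(x) = 3*x^3 - 7*x^2 + 4.
∫_{-1}^{1} of each monomial x^k gives [2/(k+1) if k even, 0 if k odd]. Integrating term-by-term (or equivalently evaluating the antiderivative F(x) = 3*x^4/4 - 7*x^3/3 + 4*x at the endpoints):
  F(1) − F(−1) = 29/12 − (-11/12) = 10/3.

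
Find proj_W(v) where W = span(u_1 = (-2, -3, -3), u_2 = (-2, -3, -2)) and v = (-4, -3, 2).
proj_W(v) = (-34/13, -51/13, 2)

Set up U = [u_1 | ... | u_2] ∈ R^(3×2). The projector onto W = col(U) is P = U (U^T U)^(-1) U^T.
Compute U^T U =
  [22, 19]
  [19, 17],
and U^T v = (11, 13).
Solve U^T U · c = U^T v for the coefficients: c = (-60/13, 77/13). The projection is proj_W(v) = U c.
Check: (v - proj_W(v)) · u_1 = 0  (should be 0).
Check: (v - proj_W(v)) · u_2 = 0  (should be 0).
Result: proj_W(v) = (-34/13, -51/13, 2).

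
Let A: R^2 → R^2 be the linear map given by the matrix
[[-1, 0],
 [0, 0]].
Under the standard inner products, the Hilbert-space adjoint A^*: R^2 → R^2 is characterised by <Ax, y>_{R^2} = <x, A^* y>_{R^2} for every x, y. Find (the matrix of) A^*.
A^* = A^T =
[[-1, 0],
 [0, 0]]

For real matrices with standard dot products, the defining identity <Ax, y> = <x, A^* y> gives (Ax)^T y = x^T (A^*) y, i.e. x^T A^T y = x^T (A^*) y. Since this holds for all x, y, we must have A^* = A^T. Therefore
A^* =
[[-1, 0],
 [0, 0]].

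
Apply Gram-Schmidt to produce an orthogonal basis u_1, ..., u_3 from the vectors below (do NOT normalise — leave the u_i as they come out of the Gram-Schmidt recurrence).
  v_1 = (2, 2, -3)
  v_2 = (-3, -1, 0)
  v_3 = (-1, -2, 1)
Orthogonal basis:
  u_1 = (2, 2, -3)
  u_2 = (-35/17, -1/17, -24/17)
  u_3 = (33/106, -99/106, -22/53)

Apply the Gram-Schmidt recurrence
  u_1 = v_1
  u_i = v_i − Σ_{j<i} ((v_i · u_j) / (u_j · u_j)) · u_j.

Step by step this gives:
  u_1 = (2, 2, -3)
  u_2 = (-35/17, -1/17, -24/17)
  u_3 = (33/106, -99/106, -22/53)

Orthogonality check:
  u_2 · u_1 = 0 (should be 0)
  u_3 · u_1 = 0 (should be 0)
  u_3 · u_2 = 0 (should be 0)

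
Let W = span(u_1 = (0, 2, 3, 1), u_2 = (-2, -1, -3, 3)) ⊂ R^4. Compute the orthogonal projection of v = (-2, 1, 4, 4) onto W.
proj_W(v) = (-62/43, 115/43, 126/43, 166/43)

Set up U = [u_1 | ... | u_2] ∈ R^(4×2). The projector onto W = col(U) is P = U (U^T U)^(-1) U^T.
Compute U^T U =
  [14, -8]
  [-8, 23],
and U^T v = (18, 3).
Solve U^T U · c = U^T v for the coefficients: c = (73/43, 31/43). The projection is proj_W(v) = U c.
Check: (v - proj_W(v)) · u_1 = 0  (should be 0).
Check: (v - proj_W(v)) · u_2 = 0  (should be 0).
Result: proj_W(v) = (-62/43, 115/43, 126/43, 166/43).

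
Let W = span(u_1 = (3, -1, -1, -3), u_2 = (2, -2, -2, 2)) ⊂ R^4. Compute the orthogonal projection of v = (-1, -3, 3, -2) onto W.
proj_W(v) = (-3/19, 12/19, 12/19, -30/19)

Set up U = [u_1 | ... | u_2] ∈ R^(4×2). The projector onto W = col(U) is P = U (U^T U)^(-1) U^T.
Compute U^T U =
  [20, 4]
  [4, 16],
and U^T v = (3, -6).
Solve U^T U · c = U^T v for the coefficients: c = (9/38, -33/76). The projection is proj_W(v) = U c.
Check: (v - proj_W(v)) · u_1 = 0  (should be 0).
Check: (v - proj_W(v)) · u_2 = 0  (should be 0).
Result: proj_W(v) = (-3/19, 12/19, 12/19, -30/19).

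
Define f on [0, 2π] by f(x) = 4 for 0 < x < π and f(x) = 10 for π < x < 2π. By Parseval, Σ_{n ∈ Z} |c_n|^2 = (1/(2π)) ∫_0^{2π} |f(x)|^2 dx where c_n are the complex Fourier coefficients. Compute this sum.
Σ |c_n|^2 = 58

Parseval equates the L^2 energy of f (normalised by 1/(2π)) with the ℓ^2 sum of its Fourier coefficients: (1/(2π)) ∫_0^{2π} |f|^2 = Σ |c_n|^2.
Compute the left side: (1/(2π)) [∫_0^π 4^2 dx + ∫_π^{2π} 10^2 dx] = (1/(2π)) · (16π + 100π) = (16 + 100)/2 = 58.
So Σ_{n ∈ Z} |c_n|^2 = 58.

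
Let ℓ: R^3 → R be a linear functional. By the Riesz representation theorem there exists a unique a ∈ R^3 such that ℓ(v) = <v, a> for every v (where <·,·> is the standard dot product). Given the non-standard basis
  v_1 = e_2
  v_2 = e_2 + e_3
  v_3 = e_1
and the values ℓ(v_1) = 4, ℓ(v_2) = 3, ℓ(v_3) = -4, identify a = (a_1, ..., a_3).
a = (-4, 4, -1)

Write a = (a_1, ..., a_3) in the standard basis. For each basis vector v_i, ℓ(v_i) = <v_i, a> is a linear equation in the a_j's. Collect the n equations into a matrix system V a = ℓ, where row i of V is v_i (expressed in the standard basis). Since V is invertible (lower-triangular with 1s on the diagonal, up to permutation), solve by back-substitution:
  V =
[[0, 1, 0],
 [0, 1, 1],
 [1, 0, 0]]
  V a = (4, 3, -4)
Solving gives a = (-4, 4, -1).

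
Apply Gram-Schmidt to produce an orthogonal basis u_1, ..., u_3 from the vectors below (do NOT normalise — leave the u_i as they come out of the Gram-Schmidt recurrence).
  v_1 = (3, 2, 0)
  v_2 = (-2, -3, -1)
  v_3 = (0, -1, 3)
Orthogonal basis:
  u_1 = (3, 2, 0)
  u_2 = (10/13, -15/13, -1)
  u_3 = (18/19, -27/19, 45/19)

Apply the Gram-Schmidt recurrence
  u_1 = v_1
  u_i = v_i − Σ_{j<i} ((v_i · u_j) / (u_j · u_j)) · u_j.

Step by step this gives:
  u_1 = (3, 2, 0)
  u_2 = (10/13, -15/13, -1)
  u_3 = (18/19, -27/19, 45/19)

Orthogonality check:
  u_2 · u_1 = 0 (should be 0)
  u_3 · u_1 = 0 (should be 0)
  u_3 · u_2 = 0 (should be 0)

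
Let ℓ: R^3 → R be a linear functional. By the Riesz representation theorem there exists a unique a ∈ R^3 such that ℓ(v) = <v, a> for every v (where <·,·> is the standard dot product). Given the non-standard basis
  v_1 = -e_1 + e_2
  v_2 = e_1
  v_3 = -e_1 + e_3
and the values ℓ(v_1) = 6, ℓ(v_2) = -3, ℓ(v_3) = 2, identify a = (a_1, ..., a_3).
a = (-3, 3, -1)

Write a = (a_1, ..., a_3) in the standard basis. For each basis vector v_i, ℓ(v_i) = <v_i, a> is a linear equation in the a_j's. Collect the n equations into a matrix system V a = ℓ, where row i of V is v_i (expressed in the standard basis). Since V is invertible (lower-triangular with 1s on the diagonal, up to permutation), solve by back-substitution:
  V =
[[-1, 1, 0],
 [1, 0, 0],
 [-1, 0, 1]]
  V a = (6, -3, 2)
Solving gives a = (-3, 3, -1).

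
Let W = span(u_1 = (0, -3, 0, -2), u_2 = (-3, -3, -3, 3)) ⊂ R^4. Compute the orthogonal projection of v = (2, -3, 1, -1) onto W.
proj_W(v) = (8/17, -37/17, 8/17, -38/17)

Set up U = [u_1 | ... | u_2] ∈ R^(4×2). The projector onto W = col(U) is P = U (U^T U)^(-1) U^T.
Compute U^T U =
  [13, 3]
  [3, 36],
and U^T v = (11, -3).
Solve U^T U · c = U^T v for the coefficients: c = (15/17, -8/51). The projection is proj_W(v) = U c.
Check: (v - proj_W(v)) · u_1 = 0  (should be 0).
Check: (v - proj_W(v)) · u_2 = 0  (should be 0).
Result: proj_W(v) = (8/17, -37/17, 8/17, -38/17).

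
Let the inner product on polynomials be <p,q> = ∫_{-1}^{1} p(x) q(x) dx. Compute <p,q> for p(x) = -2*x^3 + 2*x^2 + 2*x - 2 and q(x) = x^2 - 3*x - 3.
<p,q> = 88/15

Expand the product: p(x)·q(x) = -2*x^5 + 8*x^4 + 2*x^3 - 14*x^2 + 6.
∫_{-1}^{1} of each monomial x^k gives [2/(k+1) if k even, 0 if k odd]. Integrating term-by-term (or equivalently evaluating the antiderivative F(x) = -x^6/3 + 8*x^5/5 + x^4/2 - 14*x^3/3 + 6*x at the endpoints):
  F(1) − F(−1) = 31/10 − (-83/30) = 88/15.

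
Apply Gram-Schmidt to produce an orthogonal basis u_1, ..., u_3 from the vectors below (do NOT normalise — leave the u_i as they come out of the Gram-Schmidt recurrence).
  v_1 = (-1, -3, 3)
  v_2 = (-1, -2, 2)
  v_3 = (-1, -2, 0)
Orthogonal basis:
  u_1 = (-1, -3, 3)
  u_2 = (-6/19, 1/19, -1/19)
  u_3 = (0, -1, -1)

Apply the Gram-Schmidt recurrence
  u_1 = v_1
  u_i = v_i − Σ_{j<i} ((v_i · u_j) / (u_j · u_j)) · u_j.

Step by step this gives:
  u_1 = (-1, -3, 3)
  u_2 = (-6/19, 1/19, -1/19)
  u_3 = (0, -1, -1)

Orthogonality check:
  u_2 · u_1 = 0 (should be 0)
  u_3 · u_1 = 0 (should be 0)
  u_3 · u_2 = 0 (should be 0)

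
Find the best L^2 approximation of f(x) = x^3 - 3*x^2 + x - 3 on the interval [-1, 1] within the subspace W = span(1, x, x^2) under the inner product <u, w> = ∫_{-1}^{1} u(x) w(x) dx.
g(x) = -3*x^2 + 8*x/5 - 3

The best approximation g ∈ W is the orthogonal projection of f onto W. Writing g = a_0 + a_1 x + a_2 x^2, the coefficients solve the normal equations G · a = b where
  G_{ij} = <φ_i, φ_j> and b_i = <f, φ_i>, with φ_0 = 1, φ_1 = x, φ_2 = x^2.
G =
  [2, 0, 2/3]
  [0, 2/3, 0]
  [2/3, 0, 2/5],
b = (-8, 16/15, -16/5).
Solving gives a_0 = -3, a_1 = 8/5, a_2 = -3, so
  g(x) = -3*x^2 + 8*x/5 - 3.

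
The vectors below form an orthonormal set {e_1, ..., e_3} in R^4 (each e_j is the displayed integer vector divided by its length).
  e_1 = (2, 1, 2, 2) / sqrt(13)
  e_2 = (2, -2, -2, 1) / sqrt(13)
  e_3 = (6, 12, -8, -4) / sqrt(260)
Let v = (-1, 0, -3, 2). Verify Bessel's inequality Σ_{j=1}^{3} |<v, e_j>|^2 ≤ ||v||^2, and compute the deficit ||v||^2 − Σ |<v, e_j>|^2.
Σ |<v, e_j>|^2 = 57/13; ||v||^2 = 14; deficit = 125/13

Write each e_j = u_j / sqrt(<u_j, u_j>) where u_j is the displayed integer vector. Then <v, e_j> = <v, u_j> / sqrt(<u_j, u_j>), so |<v, e_j>|^2 = <v, u_j>^2 / <u_j, u_j>.
Coefficients: <v, e_1> = -4/sqrt(13), <v, e_2> = 6/sqrt(13), <v, e_3> = 10/sqrt(260).
Square and sum: Σ |<v, e_j>|^2 = 57/13.
Compute ||v||^2 = v·v = 14.
Deficit = 14 − 57/13 = 125/13 ≥ 0, confirming Bessel's inequality. (The deficit equals ||v − Σ <v,e_j> e_j||^2, the squared distance from v to span{e_j}.)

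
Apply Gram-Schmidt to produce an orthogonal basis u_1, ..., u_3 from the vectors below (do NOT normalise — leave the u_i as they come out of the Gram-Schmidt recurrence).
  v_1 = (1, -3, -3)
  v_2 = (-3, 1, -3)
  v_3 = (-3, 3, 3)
Orthogonal basis:
  u_1 = (1, -3, -3)
  u_2 = (-60/19, 28/19, -48/19)
  u_3 = (-9/11, -9/11, 6/11)

Apply the Gram-Schmidt recurrence
  u_1 = v_1
  u_i = v_i − Σ_{j<i} ((v_i · u_j) / (u_j · u_j)) · u_j.

Step by step this gives:
  u_1 = (1, -3, -3)
  u_2 = (-60/19, 28/19, -48/19)
  u_3 = (-9/11, -9/11, 6/11)

Orthogonality check:
  u_2 · u_1 = 0 (should be 0)
  u_3 · u_1 = 0 (should be 0)
  u_3 · u_2 = 0 (should be 0)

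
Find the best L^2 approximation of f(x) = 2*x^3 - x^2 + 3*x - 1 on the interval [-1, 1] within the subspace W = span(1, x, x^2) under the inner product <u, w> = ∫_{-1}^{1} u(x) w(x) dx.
g(x) = -x^2 + 21*x/5 - 1

The best approximation g ∈ W is the orthogonal projection of f onto W. Writing g = a_0 + a_1 x + a_2 x^2, the coefficients solve the normal equations G · a = b where
  G_{ij} = <φ_i, φ_j> and b_i = <f, φ_i>, with φ_0 = 1, φ_1 = x, φ_2 = x^2.
G =
  [2, 0, 2/3]
  [0, 2/3, 0]
  [2/3, 0, 2/5],
b = (-8/3, 14/5, -16/15).
Solving gives a_0 = -1, a_1 = 21/5, a_2 = -1, so
  g(x) = -x^2 + 21*x/5 - 1.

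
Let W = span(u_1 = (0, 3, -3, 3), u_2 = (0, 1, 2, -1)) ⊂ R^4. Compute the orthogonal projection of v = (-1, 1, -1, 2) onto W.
proj_W(v) = (0, 17/14, -10/7, 19/14)

Set up U = [u_1 | ... | u_2] ∈ R^(4×2). The projector onto W = col(U) is P = U (U^T U)^(-1) U^T.
Compute U^T U =
  [27, -6]
  [-6, 6],
and U^T v = (12, -3).
Solve U^T U · c = U^T v for the coefficients: c = (3/7, -1/14). The projection is proj_W(v) = U c.
Check: (v - proj_W(v)) · u_1 = 0  (should be 0).
Check: (v - proj_W(v)) · u_2 = 0  (should be 0).
Result: proj_W(v) = (0, 17/14, -10/7, 19/14).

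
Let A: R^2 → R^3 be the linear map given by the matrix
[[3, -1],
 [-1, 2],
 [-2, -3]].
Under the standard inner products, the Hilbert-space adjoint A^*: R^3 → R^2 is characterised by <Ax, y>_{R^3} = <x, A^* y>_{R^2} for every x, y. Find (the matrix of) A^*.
A^* = A^T =
[[3, -1, -2],
 [-1, 2, -3]]

For real matrices with standard dot products, the defining identity <Ax, y> = <x, A^* y> gives (Ax)^T y = x^T (A^*) y, i.e. x^T A^T y = x^T (A^*) y. Since this holds for all x, y, we must have A^* = A^T. Therefore
A^* =
[[3, -1, -2],
 [-1, 2, -3]].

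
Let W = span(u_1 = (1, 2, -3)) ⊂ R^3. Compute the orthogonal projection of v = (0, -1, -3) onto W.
proj_W(v) = (1/2, 1, -3/2)

Set up U = [u_1 | ... | u_1] ∈ R^(3×1). The projector onto W = col(U) is P = U (U^T U)^(-1) U^T.
Compute U^T U =
  [14],
and U^T v = (7).
Solve U^T U · c = U^T v for the coefficients: c = (1/2). The projection is proj_W(v) = U c.
Check: (v - proj_W(v)) · u_1 = 0  (should be 0).
Result: proj_W(v) = (1/2, 1, -3/2).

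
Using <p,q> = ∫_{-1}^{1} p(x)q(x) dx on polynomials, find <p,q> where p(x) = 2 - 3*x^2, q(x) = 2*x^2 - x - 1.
<p,q> = -26/15

Expand the product: p(x)·q(x) = -6*x^4 + 3*x^3 + 7*x^2 - 2*x - 2.
∫_{-1}^{1} of each monomial x^k gives [2/(k+1) if k even, 0 if k odd]. Integrating term-by-term (or equivalently evaluating the antiderivative F(x) = -6*x^5/5 + 3*x^4/4 + 7*x^3/3 - x^2 - 2*x at the endpoints):
  F(1) − F(−1) = -67/60 − (37/60) = -26/15.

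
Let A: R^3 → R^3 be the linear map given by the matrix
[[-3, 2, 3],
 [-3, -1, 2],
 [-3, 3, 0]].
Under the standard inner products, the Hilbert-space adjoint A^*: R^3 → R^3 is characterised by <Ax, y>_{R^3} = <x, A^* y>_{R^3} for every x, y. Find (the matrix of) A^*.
A^* = A^T =
[[-3, -3, -3],
 [2, -1, 3],
 [3, 2, 0]]

For real matrices with standard dot products, the defining identity <Ax, y> = <x, A^* y> gives (Ax)^T y = x^T (A^*) y, i.e. x^T A^T y = x^T (A^*) y. Since this holds for all x, y, we must have A^* = A^T. Therefore
A^* =
[[-3, -3, -3],
 [2, -1, 3],
 [3, 2, 0]].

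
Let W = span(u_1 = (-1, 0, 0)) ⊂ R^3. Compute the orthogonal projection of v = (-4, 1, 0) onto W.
proj_W(v) = (-4, 0, 0)

Set up U = [u_1 | ... | u_1] ∈ R^(3×1). The projector onto W = col(U) is P = U (U^T U)^(-1) U^T.
Compute U^T U =
  [1],
and U^T v = (4).
Solve U^T U · c = U^T v for the coefficients: c = (4). The projection is proj_W(v) = U c.
Check: (v - proj_W(v)) · u_1 = 0  (should be 0).
Result: proj_W(v) = (-4, 0, 0).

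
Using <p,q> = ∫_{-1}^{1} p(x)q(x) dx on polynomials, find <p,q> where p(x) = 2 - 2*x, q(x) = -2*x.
<p,q> = 8/3

Expand the product: p(x)·q(x) = 4*x^2 - 4*x.
∫_{-1}^{1} of each monomial x^k gives [2/(k+1) if k even, 0 if k odd]. Integrating term-by-term (or equivalently evaluating the antiderivative F(x) = 4*x^3/3 - 2*x^2 at the endpoints):
  F(1) − F(−1) = -2/3 − (-10/3) = 8/3.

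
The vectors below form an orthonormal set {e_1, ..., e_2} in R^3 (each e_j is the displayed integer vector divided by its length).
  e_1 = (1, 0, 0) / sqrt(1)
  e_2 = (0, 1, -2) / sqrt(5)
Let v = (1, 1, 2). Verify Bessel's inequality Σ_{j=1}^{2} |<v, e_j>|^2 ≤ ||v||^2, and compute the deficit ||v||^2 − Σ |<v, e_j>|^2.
Σ |<v, e_j>|^2 = 14/5; ||v||^2 = 6; deficit = 16/5

Write each e_j = u_j / sqrt(<u_j, u_j>) where u_j is the displayed integer vector. Then <v, e_j> = <v, u_j> / sqrt(<u_j, u_j>), so |<v, e_j>|^2 = <v, u_j>^2 / <u_j, u_j>.
Coefficients: <v, e_1> = 1/sqrt(1), <v, e_2> = -3/sqrt(5).
Square and sum: Σ |<v, e_j>|^2 = 14/5.
Compute ||v||^2 = v·v = 6.
Deficit = 6 − 14/5 = 16/5 ≥ 0, confirming Bessel's inequality. (The deficit equals ||v − Σ <v,e_j> e_j||^2, the squared distance from v to span{e_j}.)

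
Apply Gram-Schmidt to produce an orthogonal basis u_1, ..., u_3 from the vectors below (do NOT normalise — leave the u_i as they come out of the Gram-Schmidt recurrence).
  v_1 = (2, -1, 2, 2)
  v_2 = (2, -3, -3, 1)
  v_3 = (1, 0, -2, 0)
Orthogonal basis:
  u_1 = (2, -1, 2, 2)
  u_2 = (20/13, -36/13, -45/13, 7/13)
  u_3 = (21/29, 26/29, -11/29, 3/29)

Apply the Gram-Schmidt recurrence
  u_1 = v_1
  u_i = v_i − Σ_{j<i} ((v_i · u_j) / (u_j · u_j)) · u_j.

Step by step this gives:
  u_1 = (2, -1, 2, 2)
  u_2 = (20/13, -36/13, -45/13, 7/13)
  u_3 = (21/29, 26/29, -11/29, 3/29)

Orthogonality check:
  u_2 · u_1 = 0 (should be 0)
  u_3 · u_1 = 0 (should be 0)
  u_3 · u_2 = 0 (should be 0)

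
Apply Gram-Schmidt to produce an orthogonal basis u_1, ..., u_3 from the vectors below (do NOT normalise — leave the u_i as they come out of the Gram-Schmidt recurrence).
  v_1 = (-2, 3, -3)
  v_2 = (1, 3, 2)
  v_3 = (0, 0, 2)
Orthogonal basis:
  u_1 = (-2, 3, -3)
  u_2 = (12/11, 63/22, 47/22)
  u_3 = (-270/307, -18/307, 162/307)

Apply the Gram-Schmidt recurrence
  u_1 = v_1
  u_i = v_i − Σ_{j<i} ((v_i · u_j) / (u_j · u_j)) · u_j.

Step by step this gives:
  u_1 = (-2, 3, -3)
  u_2 = (12/11, 63/22, 47/22)
  u_3 = (-270/307, -18/307, 162/307)

Orthogonality check:
  u_2 · u_1 = 0 (should be 0)
  u_3 · u_1 = 0 (should be 0)
  u_3 · u_2 = 0 (should be 0)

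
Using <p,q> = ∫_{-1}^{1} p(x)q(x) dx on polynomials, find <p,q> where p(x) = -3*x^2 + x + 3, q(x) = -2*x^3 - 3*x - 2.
<p,q> = -54/5

Expand the product: p(x)·q(x) = 6*x^5 - 2*x^4 + 3*x^3 + 3*x^2 - 11*x - 6.
∫_{-1}^{1} of each monomial x^k gives [2/(k+1) if k even, 0 if k odd]. Integrating term-by-term (or equivalently evaluating the antiderivative F(x) = x^6 - 2*x^5/5 + 3*x^4/4 + x^3 - 11*x^2/2 - 6*x at the endpoints):
  F(1) − F(−1) = -183/20 − (33/20) = -54/5.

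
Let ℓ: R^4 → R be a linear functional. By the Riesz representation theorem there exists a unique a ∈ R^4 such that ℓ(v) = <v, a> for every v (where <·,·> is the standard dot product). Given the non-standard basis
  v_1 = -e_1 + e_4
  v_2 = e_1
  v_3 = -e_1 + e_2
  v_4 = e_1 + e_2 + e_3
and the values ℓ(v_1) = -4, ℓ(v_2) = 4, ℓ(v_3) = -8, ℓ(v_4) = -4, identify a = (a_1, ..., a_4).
a = (4, -4, -4, 0)

Write a = (a_1, ..., a_4) in the standard basis. For each basis vector v_i, ℓ(v_i) = <v_i, a> is a linear equation in the a_j's. Collect the n equations into a matrix system V a = ℓ, where row i of V is v_i (expressed in the standard basis). Since V is invertible (lower-triangular with 1s on the diagonal, up to permutation), solve by back-substitution:
  V =
[[-1, 0, 0, 1],
 [1, 0, 0, 0],
 [-1, 1, 0, 0],
 [1, 1, 1, 0]]
  V a = (-4, 4, -8, -4)
Solving gives a = (4, -4, -4, 0).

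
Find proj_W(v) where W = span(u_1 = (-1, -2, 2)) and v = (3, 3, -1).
proj_W(v) = (11/9, 22/9, -22/9)

Set up U = [u_1 | ... | u_1] ∈ R^(3×1). The projector onto W = col(U) is P = U (U^T U)^(-1) U^T.
Compute U^T U =
  [9],
and U^T v = (-11).
Solve U^T U · c = U^T v for the coefficients: c = (-11/9). The projection is proj_W(v) = U c.
Check: (v - proj_W(v)) · u_1 = 0  (should be 0).
Result: proj_W(v) = (11/9, 22/9, -22/9).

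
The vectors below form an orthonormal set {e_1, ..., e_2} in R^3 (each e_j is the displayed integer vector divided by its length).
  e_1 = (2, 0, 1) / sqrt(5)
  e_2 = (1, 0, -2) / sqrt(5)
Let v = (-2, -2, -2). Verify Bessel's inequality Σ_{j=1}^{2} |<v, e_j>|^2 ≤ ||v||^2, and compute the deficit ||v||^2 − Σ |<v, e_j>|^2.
Σ |<v, e_j>|^2 = 8; ||v||^2 = 12; deficit = 4

Write each e_j = u_j / sqrt(<u_j, u_j>) where u_j is the displayed integer vector. Then <v, e_j> = <v, u_j> / sqrt(<u_j, u_j>), so |<v, e_j>|^2 = <v, u_j>^2 / <u_j, u_j>.
Coefficients: <v, e_1> = -6/sqrt(5), <v, e_2> = 2/sqrt(5).
Square and sum: Σ |<v, e_j>|^2 = 8.
Compute ||v||^2 = v·v = 12.
Deficit = 12 − 8 = 4 ≥ 0, confirming Bessel's inequality. (The deficit equals ||v − Σ <v,e_j> e_j||^2, the squared distance from v to span{e_j}.)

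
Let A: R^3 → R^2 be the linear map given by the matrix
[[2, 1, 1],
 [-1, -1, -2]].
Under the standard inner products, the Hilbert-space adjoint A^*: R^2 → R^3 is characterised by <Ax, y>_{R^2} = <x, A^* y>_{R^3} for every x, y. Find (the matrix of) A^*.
A^* = A^T =
[[2, -1],
 [1, -1],
 [1, -2]]

For real matrices with standard dot products, the defining identity <Ax, y> = <x, A^* y> gives (Ax)^T y = x^T (A^*) y, i.e. x^T A^T y = x^T (A^*) y. Since this holds for all x, y, we must have A^* = A^T. Therefore
A^* =
[[2, -1],
 [1, -1],
 [1, -2]].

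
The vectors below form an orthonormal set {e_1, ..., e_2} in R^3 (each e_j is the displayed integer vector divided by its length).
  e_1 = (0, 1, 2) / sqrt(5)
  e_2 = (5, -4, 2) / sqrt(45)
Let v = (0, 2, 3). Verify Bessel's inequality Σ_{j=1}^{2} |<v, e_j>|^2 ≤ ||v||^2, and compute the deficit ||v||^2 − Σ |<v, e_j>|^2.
Σ |<v, e_j>|^2 = 116/9; ||v||^2 = 13; deficit = 1/9

Write each e_j = u_j / sqrt(<u_j, u_j>) where u_j is the displayed integer vector. Then <v, e_j> = <v, u_j> / sqrt(<u_j, u_j>), so |<v, e_j>|^2 = <v, u_j>^2 / <u_j, u_j>.
Coefficients: <v, e_1> = 8/sqrt(5), <v, e_2> = -2/sqrt(45).
Square and sum: Σ |<v, e_j>|^2 = 116/9.
Compute ||v||^2 = v·v = 13.
Deficit = 13 − 116/9 = 1/9 ≥ 0, confirming Bessel's inequality. (The deficit equals ||v − Σ <v,e_j> e_j||^2, the squared distance from v to span{e_j}.)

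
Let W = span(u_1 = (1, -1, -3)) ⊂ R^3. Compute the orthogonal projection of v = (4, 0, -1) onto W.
proj_W(v) = (7/11, -7/11, -21/11)

Set up U = [u_1 | ... | u_1] ∈ R^(3×1). The projector onto W = col(U) is P = U (U^T U)^(-1) U^T.
Compute U^T U =
  [11],
and U^T v = (7).
Solve U^T U · c = U^T v for the coefficients: c = (7/11). The projection is proj_W(v) = U c.
Check: (v - proj_W(v)) · u_1 = 0  (should be 0).
Result: proj_W(v) = (7/11, -7/11, -21/11).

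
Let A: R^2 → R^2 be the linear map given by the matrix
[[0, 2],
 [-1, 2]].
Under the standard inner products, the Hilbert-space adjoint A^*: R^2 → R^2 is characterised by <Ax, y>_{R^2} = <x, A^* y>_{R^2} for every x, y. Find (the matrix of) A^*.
A^* = A^T =
[[0, -1],
 [2, 2]]

For real matrices with standard dot products, the defining identity <Ax, y> = <x, A^* y> gives (Ax)^T y = x^T (A^*) y, i.e. x^T A^T y = x^T (A^*) y. Since this holds for all x, y, we must have A^* = A^T. Therefore
A^* =
[[0, -1],
 [2, 2]].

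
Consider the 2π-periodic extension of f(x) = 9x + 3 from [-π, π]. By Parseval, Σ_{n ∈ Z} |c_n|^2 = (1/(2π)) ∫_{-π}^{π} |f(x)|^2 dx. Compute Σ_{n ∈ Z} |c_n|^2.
Σ |c_n|^2 = 27π^2 + 9

Expand and integrate term by term over [-π, π]:
  ∫ (9x)^2 dx = 81·(2π^3/3); ∫ 2·9·(3)·x dx = 0 (odd integrand); ∫ 3^2 dx = 9·2π.
So (1/(2π)) ∫_{-π}^{π} (9x + 3)^2 dx = 81π^2/3 + 9 = 27π^2 + 9.
Parseval ⇒ Σ |c_n|^2 = 27π^2 + 9.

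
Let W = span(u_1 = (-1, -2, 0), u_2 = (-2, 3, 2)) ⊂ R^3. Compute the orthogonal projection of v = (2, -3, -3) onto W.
proj_W(v) = (166/69, -221/69, -158/69)

Set up U = [u_1 | ... | u_2] ∈ R^(3×2). The projector onto W = col(U) is P = U (U^T U)^(-1) U^T.
Compute U^T U =
  [5, -4]
  [-4, 17],
and U^T v = (4, -19).
Solve U^T U · c = U^T v for the coefficients: c = (-8/69, -79/69). The projection is proj_W(v) = U c.
Check: (v - proj_W(v)) · u_1 = 0  (should be 0).
Check: (v - proj_W(v)) · u_2 = 0  (should be 0).
Result: proj_W(v) = (166/69, -221/69, -158/69).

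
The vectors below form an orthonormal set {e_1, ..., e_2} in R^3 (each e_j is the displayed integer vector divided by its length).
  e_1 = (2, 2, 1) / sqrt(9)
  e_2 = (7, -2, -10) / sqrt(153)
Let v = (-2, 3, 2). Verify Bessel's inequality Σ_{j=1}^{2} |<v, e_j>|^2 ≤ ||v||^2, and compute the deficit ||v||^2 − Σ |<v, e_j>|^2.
Σ |<v, e_j>|^2 = 208/17; ||v||^2 = 17; deficit = 81/17

Write each e_j = u_j / sqrt(<u_j, u_j>) where u_j is the displayed integer vector. Then <v, e_j> = <v, u_j> / sqrt(<u_j, u_j>), so |<v, e_j>|^2 = <v, u_j>^2 / <u_j, u_j>.
Coefficients: <v, e_1> = 4/sqrt(9), <v, e_2> = -40/sqrt(153).
Square and sum: Σ |<v, e_j>|^2 = 208/17.
Compute ||v||^2 = v·v = 17.
Deficit = 17 − 208/17 = 81/17 ≥ 0, confirming Bessel's inequality. (The deficit equals ||v − Σ <v,e_j> e_j||^2, the squared distance from v to span{e_j}.)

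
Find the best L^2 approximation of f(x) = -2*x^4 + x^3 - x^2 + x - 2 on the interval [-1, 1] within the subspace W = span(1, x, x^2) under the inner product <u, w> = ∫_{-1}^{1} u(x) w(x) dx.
g(x) = -19*x^2/7 + 8*x/5 - 64/35

The best approximation g ∈ W is the orthogonal projection of f onto W. Writing g = a_0 + a_1 x + a_2 x^2, the coefficients solve the normal equations G · a = b where
  G_{ij} = <φ_i, φ_j> and b_i = <f, φ_i>, with φ_0 = 1, φ_1 = x, φ_2 = x^2.
G =
  [2, 0, 2/3]
  [0, 2/3, 0]
  [2/3, 0, 2/5],
b = (-82/15, 16/15, -242/105).
Solving gives a_0 = -64/35, a_1 = 8/5, a_2 = -19/7, so
  g(x) = -19*x^2/7 + 8*x/5 - 64/35.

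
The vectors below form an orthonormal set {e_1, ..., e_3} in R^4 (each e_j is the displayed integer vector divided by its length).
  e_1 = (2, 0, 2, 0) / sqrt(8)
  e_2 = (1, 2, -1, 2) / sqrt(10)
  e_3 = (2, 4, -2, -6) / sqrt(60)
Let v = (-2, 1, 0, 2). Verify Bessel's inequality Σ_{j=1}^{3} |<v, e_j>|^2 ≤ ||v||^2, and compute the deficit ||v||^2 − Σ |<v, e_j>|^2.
Σ |<v, e_j>|^2 = 6; ||v||^2 = 9; deficit = 3

Write each e_j = u_j / sqrt(<u_j, u_j>) where u_j is the displayed integer vector. Then <v, e_j> = <v, u_j> / sqrt(<u_j, u_j>), so |<v, e_j>|^2 = <v, u_j>^2 / <u_j, u_j>.
Coefficients: <v, e_1> = -4/sqrt(8), <v, e_2> = 4/sqrt(10), <v, e_3> = -12/sqrt(60).
Square and sum: Σ |<v, e_j>|^2 = 6.
Compute ||v||^2 = v·v = 9.
Deficit = 9 − 6 = 3 ≥ 0, confirming Bessel's inequality. (The deficit equals ||v − Σ <v,e_j> e_j||^2, the squared distance from v to span{e_j}.)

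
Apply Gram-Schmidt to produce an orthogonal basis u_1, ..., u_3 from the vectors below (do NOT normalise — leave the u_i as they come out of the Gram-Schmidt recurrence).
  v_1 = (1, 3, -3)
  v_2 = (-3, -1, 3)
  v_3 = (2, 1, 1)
Orthogonal basis:
  u_1 = (1, 3, -3)
  u_2 = (-42/19, 26/19, 12/19)
  u_3 = (39/34, 39/34, 26/17)

Apply the Gram-Schmidt recurrence
  u_1 = v_1
  u_i = v_i − Σ_{j<i} ((v_i · u_j) / (u_j · u_j)) · u_j.

Step by step this gives:
  u_1 = (1, 3, -3)
  u_2 = (-42/19, 26/19, 12/19)
  u_3 = (39/34, 39/34, 26/17)

Orthogonality check:
  u_2 · u_1 = 0 (should be 0)
  u_3 · u_1 = 0 (should be 0)
  u_3 · u_2 = 0 (should be 0)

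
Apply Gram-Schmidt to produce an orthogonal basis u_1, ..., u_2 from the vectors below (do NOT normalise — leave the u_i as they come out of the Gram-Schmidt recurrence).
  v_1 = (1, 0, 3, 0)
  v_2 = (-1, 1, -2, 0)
Orthogonal basis:
  u_1 = (1, 0, 3, 0)
  u_2 = (-3/10, 1, 1/10, 0)

Apply the Gram-Schmidt recurrence
  u_1 = v_1
  u_i = v_i − Σ_{j<i} ((v_i · u_j) / (u_j · u_j)) · u_j.

Step by step this gives:
  u_1 = (1, 0, 3, 0)
  u_2 = (-3/10, 1, 1/10, 0)

Orthogonality check:
  u_2 · u_1 = 0 (should be 0)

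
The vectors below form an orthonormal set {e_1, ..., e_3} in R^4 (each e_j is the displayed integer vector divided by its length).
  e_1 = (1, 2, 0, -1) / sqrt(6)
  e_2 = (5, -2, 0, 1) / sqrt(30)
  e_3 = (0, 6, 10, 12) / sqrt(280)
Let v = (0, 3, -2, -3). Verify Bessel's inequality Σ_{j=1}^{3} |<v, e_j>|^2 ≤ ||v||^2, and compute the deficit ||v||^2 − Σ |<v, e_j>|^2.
Σ |<v, e_j>|^2 = 299/14; ||v||^2 = 22; deficit = 9/14

Write each e_j = u_j / sqrt(<u_j, u_j>) where u_j is the displayed integer vector. Then <v, e_j> = <v, u_j> / sqrt(<u_j, u_j>), so |<v, e_j>|^2 = <v, u_j>^2 / <u_j, u_j>.
Coefficients: <v, e_1> = 9/sqrt(6), <v, e_2> = -9/sqrt(30), <v, e_3> = -38/sqrt(280).
Square and sum: Σ |<v, e_j>|^2 = 299/14.
Compute ||v||^2 = v·v = 22.
Deficit = 22 − 299/14 = 9/14 ≥ 0, confirming Bessel's inequality. (The deficit equals ||v − Σ <v,e_j> e_j||^2, the squared distance from v to span{e_j}.)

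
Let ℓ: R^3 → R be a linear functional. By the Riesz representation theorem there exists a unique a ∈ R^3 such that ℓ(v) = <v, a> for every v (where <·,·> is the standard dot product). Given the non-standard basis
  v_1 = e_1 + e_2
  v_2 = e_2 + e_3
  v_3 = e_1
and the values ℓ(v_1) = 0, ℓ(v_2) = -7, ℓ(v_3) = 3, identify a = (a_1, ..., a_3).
a = (3, -3, -4)

Write a = (a_1, ..., a_3) in the standard basis. For each basis vector v_i, ℓ(v_i) = <v_i, a> is a linear equation in the a_j's. Collect the n equations into a matrix system V a = ℓ, where row i of V is v_i (expressed in the standard basis). Since V is invertible (lower-triangular with 1s on the diagonal, up to permutation), solve by back-substitution:
  V =
[[1, 1, 0],
 [0, 1, 1],
 [1, 0, 0]]
  V a = (0, -7, 3)
Solving gives a = (3, -3, -4).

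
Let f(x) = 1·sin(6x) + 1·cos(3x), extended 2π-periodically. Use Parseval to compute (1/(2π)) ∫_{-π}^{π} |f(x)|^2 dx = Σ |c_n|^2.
Σ |c_n|^2 = 1

Expand |f|^2 and use orthogonality of {sin(nx), cos(mx)} on [-π, π]:
  ∫_{-π}^{π} sin(nx)^2 dx = π, ∫ cos(mx)^2 dx = π, and cross terms integrate to 0.
So ∫_{-π}^{π} f(x)^2 dx = 1^2 · π + 1^2 · π = (1 + 1)π.
Divide by 2π: (1 + 1)/2 = 1.
By Parseval, this equals Σ |c_n|^2.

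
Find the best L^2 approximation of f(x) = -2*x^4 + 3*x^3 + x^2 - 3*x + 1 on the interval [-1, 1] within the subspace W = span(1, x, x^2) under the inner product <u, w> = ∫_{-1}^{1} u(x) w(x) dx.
g(x) = -5*x^2/7 - 6*x/5 + 41/35

The best approximation g ∈ W is the orthogonal projection of f onto W. Writing g = a_0 + a_1 x + a_2 x^2, the coefficients solve the normal equations G · a = b where
  G_{ij} = <φ_i, φ_j> and b_i = <f, φ_i>, with φ_0 = 1, φ_1 = x, φ_2 = x^2.
G =
  [2, 0, 2/3]
  [0, 2/3, 0]
  [2/3, 0, 2/5],
b = (28/15, -4/5, 52/105).
Solving gives a_0 = 41/35, a_1 = -6/5, a_2 = -5/7, so
  g(x) = -5*x^2/7 - 6*x/5 + 41/35.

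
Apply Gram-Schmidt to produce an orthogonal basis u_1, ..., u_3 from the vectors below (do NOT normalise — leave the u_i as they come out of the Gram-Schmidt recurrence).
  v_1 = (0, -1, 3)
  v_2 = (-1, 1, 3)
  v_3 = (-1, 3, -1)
Orthogonal basis:
  u_1 = (0, -1, 3)
  u_2 = (-1, 9/5, 3/5)
  u_3 = (6/23, 3/23, 1/23)

Apply the Gram-Schmidt recurrence
  u_1 = v_1
  u_i = v_i − Σ_{j<i} ((v_i · u_j) / (u_j · u_j)) · u_j.

Step by step this gives:
  u_1 = (0, -1, 3)
  u_2 = (-1, 9/5, 3/5)
  u_3 = (6/23, 3/23, 1/23)

Orthogonality check:
  u_2 · u_1 = 0 (should be 0)
  u_3 · u_1 = 0 (should be 0)
  u_3 · u_2 = 0 (should be 0)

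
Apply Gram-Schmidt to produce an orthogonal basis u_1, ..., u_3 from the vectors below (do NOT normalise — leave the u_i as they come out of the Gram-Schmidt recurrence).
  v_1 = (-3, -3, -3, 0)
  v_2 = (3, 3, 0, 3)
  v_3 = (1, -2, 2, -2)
Orthogonal basis:
  u_1 = (-3, -3, -3, 0)
  u_2 = (1, 1, -2, 3)
  u_3 = (7/5, -8/5, 1/5, 1/5)

Apply the Gram-Schmidt recurrence
  u_1 = v_1
  u_i = v_i − Σ_{j<i} ((v_i · u_j) / (u_j · u_j)) · u_j.

Step by step this gives:
  u_1 = (-3, -3, -3, 0)
  u_2 = (1, 1, -2, 3)
  u_3 = (7/5, -8/5, 1/5, 1/5)

Orthogonality check:
  u_2 · u_1 = 0 (should be 0)
  u_3 · u_1 = 0 (should be 0)
  u_3 · u_2 = 0 (should be 0)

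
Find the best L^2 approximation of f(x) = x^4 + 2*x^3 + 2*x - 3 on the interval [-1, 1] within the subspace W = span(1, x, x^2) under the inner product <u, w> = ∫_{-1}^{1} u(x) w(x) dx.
g(x) = 6*x^2/7 + 16*x/5 - 108/35

The best approximation g ∈ W is the orthogonal projection of f onto W. Writing g = a_0 + a_1 x + a_2 x^2, the coefficients solve the normal equations G · a = b where
  G_{ij} = <φ_i, φ_j> and b_i = <f, φ_i>, with φ_0 = 1, φ_1 = x, φ_2 = x^2.
G =
  [2, 0, 2/3]
  [0, 2/3, 0]
  [2/3, 0, 2/5],
b = (-28/5, 32/15, -12/7).
Solving gives a_0 = -108/35, a_1 = 16/5, a_2 = 6/7, so
  g(x) = 6*x^2/7 + 16*x/5 - 108/35.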